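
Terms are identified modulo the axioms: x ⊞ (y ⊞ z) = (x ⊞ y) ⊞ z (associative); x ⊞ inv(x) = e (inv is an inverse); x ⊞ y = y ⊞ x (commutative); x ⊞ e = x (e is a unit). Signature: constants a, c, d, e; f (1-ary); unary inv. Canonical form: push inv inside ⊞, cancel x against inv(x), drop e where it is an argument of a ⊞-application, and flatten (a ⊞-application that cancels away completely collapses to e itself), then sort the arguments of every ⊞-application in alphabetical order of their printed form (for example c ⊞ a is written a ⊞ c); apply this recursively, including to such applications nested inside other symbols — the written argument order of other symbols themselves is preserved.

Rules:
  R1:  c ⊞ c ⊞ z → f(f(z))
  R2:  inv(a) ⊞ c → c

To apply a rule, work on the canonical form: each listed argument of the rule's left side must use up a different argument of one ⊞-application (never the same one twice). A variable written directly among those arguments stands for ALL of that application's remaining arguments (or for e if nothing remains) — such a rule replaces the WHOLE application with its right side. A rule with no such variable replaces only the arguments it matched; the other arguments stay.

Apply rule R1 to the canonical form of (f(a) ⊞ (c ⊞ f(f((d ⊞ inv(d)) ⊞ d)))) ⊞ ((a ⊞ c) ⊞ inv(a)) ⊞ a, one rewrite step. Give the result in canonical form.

Canonical form:  a ⊞ c ⊞ c ⊞ f(a) ⊞ f(f(d))
R1 matches:  uses c, c;  z := a ⊞ f(a) ⊞ f(f(d))
The variable takes the whole remainder — replace the entire application.
Giving:  f(f(a ⊞ f(a) ⊞ f(f(d))))

Answer: f(f(a ⊞ f(a) ⊞ f(f(d))))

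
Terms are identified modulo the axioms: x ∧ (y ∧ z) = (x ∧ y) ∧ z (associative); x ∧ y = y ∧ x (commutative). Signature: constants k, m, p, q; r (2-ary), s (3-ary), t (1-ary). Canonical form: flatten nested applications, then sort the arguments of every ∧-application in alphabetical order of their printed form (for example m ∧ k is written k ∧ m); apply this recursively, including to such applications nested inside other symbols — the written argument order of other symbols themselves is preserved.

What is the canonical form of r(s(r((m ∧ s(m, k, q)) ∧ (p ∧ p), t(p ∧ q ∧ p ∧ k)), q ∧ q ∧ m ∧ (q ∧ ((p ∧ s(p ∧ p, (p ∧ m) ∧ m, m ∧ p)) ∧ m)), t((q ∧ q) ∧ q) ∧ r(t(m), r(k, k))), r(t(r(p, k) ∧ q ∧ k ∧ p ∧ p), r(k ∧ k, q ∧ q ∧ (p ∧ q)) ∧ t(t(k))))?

Focus inside:  q ∧ q ∧ m ∧ (q ∧ ((p ∧ s(p ∧ p, (p ∧ m) ∧ m, m ∧ p)) ∧ m))
Un-nest:  q ∧ q ∧ m ∧ q ∧ p ∧ s(p ∧ p, (p ∧ m) ∧ m, m ∧ p) ∧ m
Canonicalize subterm:  s(p ∧ p, (p ∧ m) ∧ m, m ∧ p)  →  s(p ∧ p, m ∧ m ∧ p, m ∧ p)
Order the arguments:  m ∧ m ∧ p ∧ q ∧ q ∧ q ∧ s(p ∧ p, m ∧ m ∧ p, m ∧ p)
Reassemble:  r(s(r(m ∧ p ∧ p ∧ s(m, k, q), t(k ∧ p ∧ p ∧ q)), m ∧ m ∧ p ∧ q ∧ q ∧ q ∧ s(p ∧ p, m ∧ m ∧ p, m ∧ p), r(t(m), r(k, k)) ∧ t(q ∧ q ∧ q)), r(t(k ∧ p ∧ p ∧ q ∧ r(p, k)), r(k ∧ k, p ∧ q ∧ q ∧ q) ∧ t(t(k))))

Answer: r(s(r(m ∧ p ∧ p ∧ s(m, k, q), t(k ∧ p ∧ p ∧ q)), m ∧ m ∧ p ∧ q ∧ q ∧ q ∧ s(p ∧ p, m ∧ m ∧ p, m ∧ p), r(t(m), r(k, k)) ∧ t(q ∧ q ∧ q)), r(t(k ∧ p ∧ p ∧ q ∧ r(p, k)), r(k ∧ k, p ∧ q ∧ q ∧ q) ∧ t(t(k))))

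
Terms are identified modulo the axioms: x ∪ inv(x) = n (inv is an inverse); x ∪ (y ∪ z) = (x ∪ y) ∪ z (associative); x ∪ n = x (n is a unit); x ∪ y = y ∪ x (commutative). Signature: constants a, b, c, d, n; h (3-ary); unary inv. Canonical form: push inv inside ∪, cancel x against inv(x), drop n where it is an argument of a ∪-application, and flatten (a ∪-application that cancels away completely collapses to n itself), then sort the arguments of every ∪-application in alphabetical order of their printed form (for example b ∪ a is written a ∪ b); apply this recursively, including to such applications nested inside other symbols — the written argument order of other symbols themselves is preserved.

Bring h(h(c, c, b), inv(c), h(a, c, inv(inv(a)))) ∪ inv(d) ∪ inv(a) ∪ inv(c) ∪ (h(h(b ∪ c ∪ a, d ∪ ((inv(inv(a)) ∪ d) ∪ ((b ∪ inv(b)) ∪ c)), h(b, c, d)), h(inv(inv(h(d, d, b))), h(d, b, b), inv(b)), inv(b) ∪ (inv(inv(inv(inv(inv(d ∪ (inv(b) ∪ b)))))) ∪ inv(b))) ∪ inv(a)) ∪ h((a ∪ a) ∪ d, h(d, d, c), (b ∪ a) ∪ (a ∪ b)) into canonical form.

Answer: h(a ∪ a ∪ d, h(d, d, c), a ∪ a ∪ b ∪ b) ∪ h(h(a ∪ b ∪ c, a ∪ c ∪ d ∪ d, h(b, c, d)), h(h(d, d, b), h(d, b, b), inv(b)), inv(b) ∪ inv(b) ∪ inv(d)) ∪ h(h(c, c, b), inv(c), h(a, c, a)) ∪ inv(a) ∪ inv(a) ∪ inv(c) ∪ inv(d)

Derivation:
Push inv inside:  distribute inv over ∪ and collapse double inv
Collect:  h(h(c, c, b), inv(c), h(a, c, a)) ∪ inv(d) ∪ inv(a) ∪ inv(a) ∪ inv(c) ∪ h(h(a ∪ b ∪ c, a ∪ c ∪ d ∪ d, h(b, c, d)), h(h(d, d, b), h(d, b, b), inv(b)), inv(b) ∪ inv(b) ∪ inv(d)) ∪ h(a ∪ a ∪ d, h(d, d, c), a ∪ a ∪ b ∪ b)
Order the arguments:  h(a ∪ a ∪ d, h(d, d, c), a ∪ a ∪ b ∪ b) ∪ h(h(a ∪ b ∪ c, a ∪ c ∪ d ∪ d, h(b, c, d)), h(h(d, d, b), h(d, b, b), inv(b)), inv(b) ∪ inv(b) ∪ inv(d)) ∪ h(h(c, c, b), inv(c), h(a, c, a)) ∪ inv(a) ∪ inv(a) ∪ inv(c) ∪ inv(d)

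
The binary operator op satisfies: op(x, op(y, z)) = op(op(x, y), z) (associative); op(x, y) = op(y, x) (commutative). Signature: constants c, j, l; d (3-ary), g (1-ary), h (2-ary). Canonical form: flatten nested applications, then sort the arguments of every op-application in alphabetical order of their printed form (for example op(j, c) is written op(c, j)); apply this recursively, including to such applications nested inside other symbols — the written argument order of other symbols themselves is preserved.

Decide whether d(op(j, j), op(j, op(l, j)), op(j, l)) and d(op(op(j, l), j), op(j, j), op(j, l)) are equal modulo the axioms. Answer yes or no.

Left:  d(op(j, j), op(j, op(l, j)), op(j, l))
  Focus inside:  op(j, op(l, j))
  Un-nest:  op(j, l, j)
  Sort:  op(j, j, l)
  Reassemble:  d(op(j, j), op(j, j, l), op(j, l))
Right:  d(op(op(j, l), j), op(j, j), op(j, l))
  Descend into:  op(op(j, l), j)
  Flatten:  op(j, l, j)
  Sort arguments:  op(j, j, l)
  Reassemble:  d(op(j, j, l), op(j, j), op(j, l))

Answer: no — d(op(j, j), op(j, j, l), op(j, l)) vs d(op(j, j, l), op(j, j), op(j, l))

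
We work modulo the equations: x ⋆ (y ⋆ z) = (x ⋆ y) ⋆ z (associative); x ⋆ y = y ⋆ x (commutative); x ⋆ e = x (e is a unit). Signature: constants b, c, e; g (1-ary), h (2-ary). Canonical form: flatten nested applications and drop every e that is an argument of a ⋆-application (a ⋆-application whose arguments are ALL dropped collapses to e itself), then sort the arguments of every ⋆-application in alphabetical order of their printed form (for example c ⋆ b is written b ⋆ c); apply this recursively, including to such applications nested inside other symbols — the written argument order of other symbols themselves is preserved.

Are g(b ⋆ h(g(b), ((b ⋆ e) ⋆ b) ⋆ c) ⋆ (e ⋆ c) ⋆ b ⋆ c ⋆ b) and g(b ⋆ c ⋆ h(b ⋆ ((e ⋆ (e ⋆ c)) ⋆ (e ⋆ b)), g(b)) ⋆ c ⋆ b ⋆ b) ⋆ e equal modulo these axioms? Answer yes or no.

Answer: no — g(b ⋆ b ⋆ b ⋆ c ⋆ c ⋆ h(g(b), b ⋆ b ⋆ c)) vs g(b ⋆ b ⋆ b ⋆ c ⋆ c ⋆ h(b ⋆ b ⋆ c, g(b)))

Derivation:
Left:  g(b ⋆ h(g(b), ((b ⋆ e) ⋆ b) ⋆ c) ⋆ (e ⋆ c) ⋆ b ⋆ c ⋆ b)
  Work inside:  b ⋆ h(g(b), ((b ⋆ e) ⋆ b) ⋆ c) ⋆ (e ⋆ c) ⋆ b ⋆ c ⋆ b
  Merge nested applications:  b ⋆ h(g(b), ((b ⋆ e) ⋆ b) ⋆ c) ⋆ e ⋆ c ⋆ b ⋆ c ⋆ b
  Simplify inside:  h(g(b), ((b ⋆ e) ⋆ b) ⋆ c)  →  h(g(b), b ⋆ b ⋆ c)
  Units out:  drop e
  Order the arguments:  b ⋆ b ⋆ b ⋆ c ⋆ c ⋆ h(g(b), b ⋆ b ⋆ c)
  Put back:  g(b ⋆ b ⋆ b ⋆ c ⋆ c ⋆ h(g(b), b ⋆ b ⋆ c))
Right:  g(b ⋆ c ⋆ h(b ⋆ ((e ⋆ (e ⋆ c)) ⋆ (e ⋆ b)), g(b)) ⋆ c ⋆ b ⋆ b) ⋆ e
  Inside:  g(b ⋆ c ⋆ h(b ⋆ ((e ⋆ (e ⋆ c)) ⋆ (e ⋆ b)), g(b)) ⋆ c ⋆ b ⋆ b)  →  g(b ⋆ b ⋆ b ⋆ c ⋆ c ⋆ h(b ⋆ b ⋆ c, g(b)))
  Unit:  drop e
  Order the arguments:  g(b ⋆ b ⋆ b ⋆ c ⋆ c ⋆ h(b ⋆ b ⋆ c, g(b)))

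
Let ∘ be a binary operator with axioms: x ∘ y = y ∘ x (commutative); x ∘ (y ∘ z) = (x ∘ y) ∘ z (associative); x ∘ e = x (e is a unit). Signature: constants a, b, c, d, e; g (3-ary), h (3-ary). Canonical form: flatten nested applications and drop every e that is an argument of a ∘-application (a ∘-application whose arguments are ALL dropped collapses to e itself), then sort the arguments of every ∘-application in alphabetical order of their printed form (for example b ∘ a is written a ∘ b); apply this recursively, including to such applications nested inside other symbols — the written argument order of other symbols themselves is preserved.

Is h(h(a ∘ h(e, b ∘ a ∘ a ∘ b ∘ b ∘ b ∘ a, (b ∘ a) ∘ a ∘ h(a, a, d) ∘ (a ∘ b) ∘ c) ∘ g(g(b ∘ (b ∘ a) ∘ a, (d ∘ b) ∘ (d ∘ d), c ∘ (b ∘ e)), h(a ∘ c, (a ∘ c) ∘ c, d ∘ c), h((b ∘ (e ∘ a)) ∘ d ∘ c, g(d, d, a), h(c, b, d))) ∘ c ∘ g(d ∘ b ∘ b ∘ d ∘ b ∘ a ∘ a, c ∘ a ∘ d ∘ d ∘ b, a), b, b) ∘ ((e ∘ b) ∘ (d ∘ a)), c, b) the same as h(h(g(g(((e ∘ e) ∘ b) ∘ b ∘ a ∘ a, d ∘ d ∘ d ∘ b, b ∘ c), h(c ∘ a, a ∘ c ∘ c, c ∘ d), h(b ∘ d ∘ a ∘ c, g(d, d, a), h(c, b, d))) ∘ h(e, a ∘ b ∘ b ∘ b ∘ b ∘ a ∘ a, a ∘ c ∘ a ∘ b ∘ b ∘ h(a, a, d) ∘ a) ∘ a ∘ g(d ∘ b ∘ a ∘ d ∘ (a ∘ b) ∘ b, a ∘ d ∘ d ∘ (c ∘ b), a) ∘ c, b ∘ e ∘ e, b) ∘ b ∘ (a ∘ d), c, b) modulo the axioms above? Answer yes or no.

Left:  h(h(a ∘ h(e, b ∘ a ∘ a ∘ b ∘ b ∘ b ∘ a, (b ∘ a) ∘ a ∘ h(a, a, d) ∘ (a ∘ b) ∘ c) ∘ g(g(b ∘ (b ∘ a) ∘ a, (d ∘ b) ∘ (d ∘ d), c ∘ (b ∘ e)), h(a ∘ c, (a ∘ c) ∘ c, d ∘ c), h((b ∘ (e ∘ a)) ∘ d ∘ c, g(d, d, a), h(c, b, d))) ∘ c ∘ g(d ∘ b ∘ b ∘ d ∘ b ∘ a ∘ a, c ∘ a ∘ d ∘ d ∘ b, a), b, b) ∘ ((e ∘ b) ∘ (d ∘ a)), c, b)
  Work inside:  h(a ∘ h(e, b ∘ a ∘ a ∘ b ∘ b ∘ b ∘ a, (b ∘ a) ∘ a ∘ h(a, a, d) ∘ (a ∘ b) ∘ c) ∘ g(g(b ∘ (b ∘ a) ∘ a, (d ∘ b) ∘ (d ∘ d), c ∘ (b ∘ e)), h(a ∘ c, (a ∘ c) ∘ c, d ∘ c), h((b ∘ (e ∘ a)) ∘ d ∘ c, g(d, d, a), h(c, b, d))) ∘ c ∘ g(d ∘ b ∘ b ∘ d ∘ b ∘ a ∘ a, c ∘ a ∘ d ∘ d ∘ b, a), b, b) ∘ ((e ∘ b) ∘ (d ∘ a))
  Merge nested applications:  h(a ∘ h(e, b ∘ a ∘ a ∘ b ∘ b ∘ b ∘ a, (b ∘ a) ∘ a ∘ h(a, a, d) ∘ (a ∘ b) ∘ c) ∘ g(g(b ∘ (b ∘ a) ∘ a, (d ∘ b) ∘ (d ∘ d), c ∘ (b ∘ e)), h(a ∘ c, (a ∘ c) ∘ c, d ∘ c), h((b ∘ (e ∘ a)) ∘ d ∘ c, g(d, d, a), h(c, b, d))) ∘ c ∘ g(d ∘ b ∘ b ∘ d ∘ b ∘ a ∘ a, c ∘ a ∘ d ∘ d ∘ b, a), b, b) ∘ e ∘ b ∘ d ∘ a
  Simplify inside:  h(a ∘ h(e, b ∘ a ∘ a ∘ b ∘ b ∘ b ∘ a, (b ∘ a) ∘ a ∘ h(a, a, d) ∘ (a ∘ b) ∘ c) ∘ g(g(b ∘ (b ∘ a) ∘ a, (d ∘ b) ∘ (d ∘ d), c ∘ (b ∘ e)), h(a ∘ c, (a ∘ c) ∘ c, d ∘ c), h((b ∘ (e ∘ a)) ∘ d ∘ c, g(d, d, a), h(c, b, d))) ∘ c ∘ g(d ∘ b ∘ b ∘ d ∘ b ∘ a ∘ a, c ∘ a ∘ d ∘ d ∘ b, a), b, b)  →  h(a ∘ c ∘ g(a ∘ a ∘ b ∘ b ∘ b ∘ d ∘ d, a ∘ b ∘ c ∘ d ∘ d, a) ∘ g(g(a ∘ a ∘ b ∘ b, b ∘ d ∘ d ∘ d, b ∘ c), h(a ∘ c, a ∘ c ∘ c, c ∘ d), h(a ∘ b ∘ c ∘ d, g(d, d, a), h(c, b, d))) ∘ h(e, a ∘ a ∘ a ∘ b ∘ b ∘ b ∘ b, a ∘ a ∘ a ∘ b ∘ b ∘ c ∘ h(a, a, d)), b, b)
  Drop the unit:  drop e
  Sort:  a ∘ b ∘ d ∘ h(a ∘ c ∘ g(a ∘ a ∘ b ∘ b ∘ b ∘ d ∘ d, a ∘ b ∘ c ∘ d ∘ d, a) ∘ g(g(a ∘ a ∘ b ∘ b, b ∘ d ∘ d ∘ d, b ∘ c), h(a ∘ c, a ∘ c ∘ c, c ∘ d), h(a ∘ b ∘ c ∘ d, g(d, d, a), h(c, b, d))) ∘ h(e, a ∘ a ∘ a ∘ b ∘ b ∘ b ∘ b, a ∘ a ∘ a ∘ b ∘ b ∘ c ∘ h(a, a, d)), b, b)
  Rebuild:  h(a ∘ b ∘ d ∘ h(a ∘ c ∘ g(a ∘ a ∘ b ∘ b ∘ b ∘ d ∘ d, a ∘ b ∘ c ∘ d ∘ d, a) ∘ g(g(a ∘ a ∘ b ∘ b, b ∘ d ∘ d ∘ d, b ∘ c), h(a ∘ c, a ∘ c ∘ c, c ∘ d), h(a ∘ b ∘ c ∘ d, g(d, d, a), h(c, b, d))) ∘ h(e, a ∘ a ∘ a ∘ b ∘ b ∘ b ∘ b, a ∘ a ∘ a ∘ b ∘ b ∘ c ∘ h(a, a, d)), b, b), c, b)
Right:  h(h(g(g(((e ∘ e) ∘ b) ∘ b ∘ a ∘ a, d ∘ d ∘ d ∘ b, b ∘ c), h(c ∘ a, a ∘ c ∘ c, c ∘ d), h(b ∘ d ∘ a ∘ c, g(d, d, a), h(c, b, d))) ∘ h(e, a ∘ b ∘ b ∘ b ∘ b ∘ a ∘ a, a ∘ c ∘ a ∘ b ∘ b ∘ h(a, a, d) ∘ a) ∘ a ∘ g(d ∘ b ∘ a ∘ d ∘ (a ∘ b) ∘ b, a ∘ d ∘ d ∘ (c ∘ b), a) ∘ c, b ∘ e ∘ e, b) ∘ b ∘ (a ∘ d), c, b)
  Focus inside:  h(g(g(((e ∘ e) ∘ b) ∘ b ∘ a ∘ a, d ∘ d ∘ d ∘ b, b ∘ c), h(c ∘ a, a ∘ c ∘ c, c ∘ d), h(b ∘ d ∘ a ∘ c, g(d, d, a), h(c, b, d))) ∘ h(e, a ∘ b ∘ b ∘ b ∘ b ∘ a ∘ a, a ∘ c ∘ a ∘ b ∘ b ∘ h(a, a, d) ∘ a) ∘ a ∘ g(d ∘ b ∘ a ∘ d ∘ (a ∘ b) ∘ b, a ∘ d ∘ d ∘ (c ∘ b), a) ∘ c, b ∘ e ∘ e, b) ∘ b ∘ (a ∘ d)
  Merge nested applications:  h(g(g(((e ∘ e) ∘ b) ∘ b ∘ a ∘ a, d ∘ d ∘ d ∘ b, b ∘ c), h(c ∘ a, a ∘ c ∘ c, c ∘ d), h(b ∘ d ∘ a ∘ c, g(d, d, a), h(c, b, d))) ∘ h(e, a ∘ b ∘ b ∘ b ∘ b ∘ a ∘ a, a ∘ c ∘ a ∘ b ∘ b ∘ h(a, a, d) ∘ a) ∘ a ∘ g(d ∘ b ∘ a ∘ d ∘ (a ∘ b) ∘ b, a ∘ d ∘ d ∘ (c ∘ b), a) ∘ c, b ∘ e ∘ e, b) ∘ b ∘ a ∘ d
  Canonicalize subterm:  h(g(g(((e ∘ e) ∘ b) ∘ b ∘ a ∘ a, d ∘ d ∘ d ∘ b, b ∘ c), h(c ∘ a, a ∘ c ∘ c, c ∘ d), h(b ∘ d ∘ a ∘ c, g(d, d, a), h(c, b, d))) ∘ h(e, a ∘ b ∘ b ∘ b ∘ b ∘ a ∘ a, a ∘ c ∘ a ∘ b ∘ b ∘ h(a, a, d) ∘ a) ∘ a ∘ g(d ∘ b ∘ a ∘ d ∘ (a ∘ b) ∘ b, a ∘ d ∘ d ∘ (c ∘ b), a) ∘ c, b ∘ e ∘ e, b)  →  h(a ∘ c ∘ g(a ∘ a ∘ b ∘ b ∘ b ∘ d ∘ d, a ∘ b ∘ c ∘ d ∘ d, a) ∘ g(g(a ∘ a ∘ b ∘ b, b ∘ d ∘ d ∘ d, b ∘ c), h(a ∘ c, a ∘ c ∘ c, c ∘ d), h(a ∘ b ∘ c ∘ d, g(d, d, a), h(c, b, d))) ∘ h(e, a ∘ a ∘ a ∘ b ∘ b ∘ b ∘ b, a ∘ a ∘ a ∘ b ∘ b ∘ c ∘ h(a, a, d)), b, b)
  Sort:  a ∘ b ∘ d ∘ h(a ∘ c ∘ g(a ∘ a ∘ b ∘ b ∘ b ∘ d ∘ d, a ∘ b ∘ c ∘ d ∘ d, a) ∘ g(g(a ∘ a ∘ b ∘ b, b ∘ d ∘ d ∘ d, b ∘ c), h(a ∘ c, a ∘ c ∘ c, c ∘ d), h(a ∘ b ∘ c ∘ d, g(d, d, a), h(c, b, d))) ∘ h(e, a ∘ a ∘ a ∘ b ∘ b ∘ b ∘ b, a ∘ a ∘ a ∘ b ∘ b ∘ c ∘ h(a, a, d)), b, b)
  Put back:  h(a ∘ b ∘ d ∘ h(a ∘ c ∘ g(a ∘ a ∘ b ∘ b ∘ b ∘ d ∘ d, a ∘ b ∘ c ∘ d ∘ d, a) ∘ g(g(a ∘ a ∘ b ∘ b, b ∘ d ∘ d ∘ d, b ∘ c), h(a ∘ c, a ∘ c ∘ c, c ∘ d), h(a ∘ b ∘ c ∘ d, g(d, d, a), h(c, b, d))) ∘ h(e, a ∘ a ∘ a ∘ b ∘ b ∘ b ∘ b, a ∘ a ∘ a ∘ b ∘ b ∘ c ∘ h(a, a, d)), b, b), c, b)

Answer: yes — both canonical forms are h(a ∘ b ∘ d ∘ h(a ∘ c ∘ g(a ∘ a ∘ b ∘ b ∘ b ∘ d ∘ d, a ∘ b ∘ c ∘ d ∘ d, a) ∘ g(g(a ∘ a ∘ b ∘ b, b ∘ d ∘ d ∘ d, b ∘ c), h(a ∘ c, a ∘ c ∘ c, c ∘ d), h(a ∘ b ∘ c ∘ d, g(d, d, a), h(c, b, d))) ∘ h(e, a ∘ a ∘ a ∘ b ∘ b ∘ b ∘ b, a ∘ a ∘ a ∘ b ∘ b ∘ c ∘ h(a, a, d)), b, b), c, b)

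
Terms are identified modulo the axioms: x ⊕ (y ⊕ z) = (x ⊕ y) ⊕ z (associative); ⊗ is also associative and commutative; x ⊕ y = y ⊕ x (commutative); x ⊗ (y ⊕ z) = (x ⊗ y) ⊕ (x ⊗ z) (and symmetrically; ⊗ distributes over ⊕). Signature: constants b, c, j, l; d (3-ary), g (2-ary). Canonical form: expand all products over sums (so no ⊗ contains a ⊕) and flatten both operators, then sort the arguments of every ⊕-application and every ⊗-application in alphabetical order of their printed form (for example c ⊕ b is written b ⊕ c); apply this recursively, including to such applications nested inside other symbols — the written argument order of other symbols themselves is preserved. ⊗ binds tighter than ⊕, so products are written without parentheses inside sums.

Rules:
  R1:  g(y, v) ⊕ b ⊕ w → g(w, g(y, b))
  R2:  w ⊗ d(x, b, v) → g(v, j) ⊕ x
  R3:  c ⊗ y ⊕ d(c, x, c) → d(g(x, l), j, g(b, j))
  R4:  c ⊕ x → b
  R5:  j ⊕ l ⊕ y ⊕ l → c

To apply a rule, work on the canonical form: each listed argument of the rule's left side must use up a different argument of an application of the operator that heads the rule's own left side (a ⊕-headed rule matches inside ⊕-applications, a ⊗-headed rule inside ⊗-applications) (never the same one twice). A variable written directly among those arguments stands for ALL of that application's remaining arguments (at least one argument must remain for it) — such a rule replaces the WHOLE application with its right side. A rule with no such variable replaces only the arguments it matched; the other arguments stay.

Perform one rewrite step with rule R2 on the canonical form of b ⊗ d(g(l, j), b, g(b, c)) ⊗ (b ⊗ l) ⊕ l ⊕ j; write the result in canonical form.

Answer: g(g(b, c), j) ⊕ g(l, j) ⊕ j ⊕ l

Derivation:
Canonical form:  b ⊗ b ⊗ d(g(l, j), b, g(b, c)) ⊗ l ⊕ j ⊕ l
Match R2:  consume d(g(l, j), b, g(b, c));  v := g(b, c), w := b ⊗ b ⊗ l, x := g(l, j)
Every leftover argument binds to the variable; the entire application is replaced.
New term:  g(g(b, c), j) ⊕ g(l, j) ⊕ j ⊕ l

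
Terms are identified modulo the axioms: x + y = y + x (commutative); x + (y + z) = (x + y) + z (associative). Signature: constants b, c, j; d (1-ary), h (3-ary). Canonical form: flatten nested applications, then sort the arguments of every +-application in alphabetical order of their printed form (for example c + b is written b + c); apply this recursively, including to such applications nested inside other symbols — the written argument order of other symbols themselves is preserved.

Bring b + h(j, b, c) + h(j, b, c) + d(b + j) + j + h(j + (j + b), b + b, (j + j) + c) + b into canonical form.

Inside:  h(j + (j + b), b + b, (j + j) + c)  →  h(b + j + j, b + b, c + j + j)
Sort:  b + b + d(b + j) + h(b + j + j, b + b, c + j + j) + h(j, b, c) + h(j, b, c) + j

Answer: b + b + d(b + j) + h(b + j + j, b + b, c + j + j) + h(j, b, c) + h(j, b, c) + j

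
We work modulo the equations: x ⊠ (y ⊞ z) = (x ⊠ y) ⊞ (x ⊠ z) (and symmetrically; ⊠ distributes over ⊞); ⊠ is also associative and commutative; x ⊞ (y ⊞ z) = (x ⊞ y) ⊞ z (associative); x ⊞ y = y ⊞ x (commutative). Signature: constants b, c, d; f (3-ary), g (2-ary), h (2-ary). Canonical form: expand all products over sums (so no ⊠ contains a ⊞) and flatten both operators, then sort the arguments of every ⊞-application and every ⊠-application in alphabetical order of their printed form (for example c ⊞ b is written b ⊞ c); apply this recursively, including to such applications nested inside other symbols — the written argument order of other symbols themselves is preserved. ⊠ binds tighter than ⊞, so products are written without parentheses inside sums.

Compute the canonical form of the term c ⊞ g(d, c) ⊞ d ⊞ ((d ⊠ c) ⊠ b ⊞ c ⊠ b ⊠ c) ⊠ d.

Answer: b ⊠ c ⊠ c ⊠ d ⊞ b ⊠ c ⊠ d ⊠ d ⊞ c ⊞ d ⊞ g(d, c)

Derivation:
Expand products over sums:  c ⊞ g(d, c) ⊞ d ⊞ b ⊠ c ⊠ d ⊠ d ⊞ b ⊠ c ⊠ c ⊠ d
Sort arguments:  b ⊠ c ⊠ c ⊠ d ⊞ b ⊠ c ⊠ d ⊠ d ⊞ c ⊞ d ⊞ g(d, c)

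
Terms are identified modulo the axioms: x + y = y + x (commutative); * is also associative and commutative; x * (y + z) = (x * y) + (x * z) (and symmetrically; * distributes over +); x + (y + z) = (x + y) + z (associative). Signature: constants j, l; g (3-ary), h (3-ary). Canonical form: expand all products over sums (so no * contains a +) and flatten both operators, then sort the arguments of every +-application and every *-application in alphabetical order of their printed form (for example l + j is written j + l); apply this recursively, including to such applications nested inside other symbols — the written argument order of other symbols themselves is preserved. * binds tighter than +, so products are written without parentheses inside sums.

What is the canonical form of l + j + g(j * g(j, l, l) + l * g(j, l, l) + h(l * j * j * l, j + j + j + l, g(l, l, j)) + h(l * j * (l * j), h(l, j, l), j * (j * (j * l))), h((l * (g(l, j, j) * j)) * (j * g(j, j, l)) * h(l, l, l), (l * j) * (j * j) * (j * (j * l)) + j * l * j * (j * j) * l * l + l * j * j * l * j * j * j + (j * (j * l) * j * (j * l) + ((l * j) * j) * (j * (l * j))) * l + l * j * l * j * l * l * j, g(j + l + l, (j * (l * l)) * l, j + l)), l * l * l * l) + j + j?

Distribute:  l + j + g(g(j, l, l) * j + g(j, l, l) * l + h(j * j * l * l, h(l, j, l), j * j * j * l) + h(j * j * l * l, j + j + j + l, g(l, l, j)), h(g(j, j, l) * g(l, j, j) * h(l, l, l) * j * j * l, j * j * j * j * j * l * l + j * j * j * j * j * l * l + j * j * j * j * l * l * l + j * j * j * j * l * l * l + j * j * j * j * l * l * l + j * j * j * l * l * l * l, g(j + l + l, j * l * l * l, j + l)), l * l * l * l) + j + j
Sort arguments:  g(g(j, l, l) * j + g(j, l, l) * l + h(j * j * l * l, h(l, j, l), j * j * j * l) + h(j * j * l * l, j + j + j + l, g(l, l, j)), h(g(j, j, l) * g(l, j, j) * h(l, l, l) * j * j * l, j * j * j * j * j * l * l + j * j * j * j * j * l * l + j * j * j * j * l * l * l + j * j * j * j * l * l * l + j * j * j * j * l * l * l + j * j * j * l * l * l * l, g(j + l + l, j * l * l * l, j + l)), l * l * l * l) + j + j + j + l

Answer: g(g(j, l, l) * j + g(j, l, l) * l + h(j * j * l * l, h(l, j, l), j * j * j * l) + h(j * j * l * l, j + j + j + l, g(l, l, j)), h(g(j, j, l) * g(l, j, j) * h(l, l, l) * j * j * l, j * j * j * j * j * l * l + j * j * j * j * j * l * l + j * j * j * j * l * l * l + j * j * j * j * l * l * l + j * j * j * j * l * l * l + j * j * j * l * l * l * l, g(j + l + l, j * l * l * l, j + l)), l * l * l * l) + j + j + j + l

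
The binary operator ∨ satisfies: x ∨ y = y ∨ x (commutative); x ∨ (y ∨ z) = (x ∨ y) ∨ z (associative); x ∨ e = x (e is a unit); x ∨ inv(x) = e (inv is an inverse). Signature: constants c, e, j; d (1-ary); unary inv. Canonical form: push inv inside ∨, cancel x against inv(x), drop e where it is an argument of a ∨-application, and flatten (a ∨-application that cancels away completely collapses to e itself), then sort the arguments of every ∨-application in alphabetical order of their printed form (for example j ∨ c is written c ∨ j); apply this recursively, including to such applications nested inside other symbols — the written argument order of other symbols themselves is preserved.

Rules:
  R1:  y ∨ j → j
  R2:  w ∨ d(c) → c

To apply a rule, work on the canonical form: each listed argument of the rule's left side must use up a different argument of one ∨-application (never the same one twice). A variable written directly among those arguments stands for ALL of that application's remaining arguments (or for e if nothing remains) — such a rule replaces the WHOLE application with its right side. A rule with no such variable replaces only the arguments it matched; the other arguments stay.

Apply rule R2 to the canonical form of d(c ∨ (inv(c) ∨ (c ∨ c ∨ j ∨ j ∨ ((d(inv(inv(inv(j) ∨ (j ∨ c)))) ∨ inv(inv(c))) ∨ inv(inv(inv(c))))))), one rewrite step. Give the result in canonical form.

Canonical form:  d(c ∨ c ∨ d(c) ∨ j ∨ j)
Apply R2:  consuming d(c);  w := c ∨ c ∨ j ∨ j
Every leftover argument binds to the variable; the entire application is replaced.
Giving:  d(c)

Answer: d(c)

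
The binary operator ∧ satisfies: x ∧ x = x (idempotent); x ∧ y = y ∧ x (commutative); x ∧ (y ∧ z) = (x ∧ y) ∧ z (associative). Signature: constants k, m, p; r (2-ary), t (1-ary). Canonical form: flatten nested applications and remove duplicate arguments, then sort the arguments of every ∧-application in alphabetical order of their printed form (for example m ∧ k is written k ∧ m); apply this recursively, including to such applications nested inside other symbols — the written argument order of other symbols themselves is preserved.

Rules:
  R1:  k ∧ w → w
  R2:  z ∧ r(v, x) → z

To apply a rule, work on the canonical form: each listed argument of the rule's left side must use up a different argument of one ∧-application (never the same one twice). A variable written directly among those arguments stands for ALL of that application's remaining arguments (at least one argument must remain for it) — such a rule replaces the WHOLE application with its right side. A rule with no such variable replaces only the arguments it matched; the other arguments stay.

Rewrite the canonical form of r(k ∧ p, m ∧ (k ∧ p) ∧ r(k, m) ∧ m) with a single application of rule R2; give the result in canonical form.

Answer: r(k ∧ p, k ∧ m ∧ p)

Derivation:
Canonical form:  r(k ∧ p, k ∧ m ∧ p ∧ r(k, m))
Apply R2:  consuming r(k, m);  v := k, x := m, z := k ∧ m ∧ p
The variable takes the whole remainder — replace the entire application.
Giving:  r(k ∧ p, k ∧ m ∧ p)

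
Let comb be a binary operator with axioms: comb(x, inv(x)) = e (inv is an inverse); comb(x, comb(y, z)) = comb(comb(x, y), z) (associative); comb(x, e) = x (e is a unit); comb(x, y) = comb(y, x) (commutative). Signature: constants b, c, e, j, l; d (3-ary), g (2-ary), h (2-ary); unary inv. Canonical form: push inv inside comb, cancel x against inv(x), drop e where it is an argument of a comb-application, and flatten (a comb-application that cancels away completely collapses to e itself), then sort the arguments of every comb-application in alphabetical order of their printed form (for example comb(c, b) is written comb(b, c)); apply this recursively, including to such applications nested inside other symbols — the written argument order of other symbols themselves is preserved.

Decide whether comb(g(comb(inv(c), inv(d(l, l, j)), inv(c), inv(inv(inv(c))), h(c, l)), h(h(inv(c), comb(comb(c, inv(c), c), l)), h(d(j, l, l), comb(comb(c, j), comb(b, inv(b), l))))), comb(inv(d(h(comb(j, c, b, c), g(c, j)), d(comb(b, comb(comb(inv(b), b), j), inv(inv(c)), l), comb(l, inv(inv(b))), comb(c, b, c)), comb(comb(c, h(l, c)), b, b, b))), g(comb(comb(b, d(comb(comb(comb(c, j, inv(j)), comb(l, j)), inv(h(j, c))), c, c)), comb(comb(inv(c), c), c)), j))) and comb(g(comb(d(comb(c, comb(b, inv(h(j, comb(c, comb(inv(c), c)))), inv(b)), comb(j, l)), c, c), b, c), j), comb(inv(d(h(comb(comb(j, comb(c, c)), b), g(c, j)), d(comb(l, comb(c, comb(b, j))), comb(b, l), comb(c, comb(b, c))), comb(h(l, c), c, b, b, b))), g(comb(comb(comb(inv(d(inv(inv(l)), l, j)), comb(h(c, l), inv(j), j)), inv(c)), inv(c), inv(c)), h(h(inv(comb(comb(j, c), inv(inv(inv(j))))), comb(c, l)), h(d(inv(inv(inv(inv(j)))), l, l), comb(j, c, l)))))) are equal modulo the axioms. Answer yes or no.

Answer: yes — both canonical forms are comb(g(comb(b, c, d(comb(c, inv(h(j, c)), j, l), c, c)), j), g(comb(h(c, l), inv(c), inv(c), inv(c), inv(d(l, l, j))), h(h(inv(c), comb(c, l)), h(d(j, l, l), comb(c, j, l)))), inv(d(h(comb(b, c, c, j), g(c, j)), d(comb(b, c, j, l), comb(b, l), comb(b, c, c)), comb(b, b, b, c, h(l, c)))))

Derivation:
Left:  comb(g(comb(inv(c), inv(d(l, l, j)), inv(c), inv(inv(inv(c))), h(c, l)), h(h(inv(c), comb(comb(c, inv(c), c), l)), h(d(j, l, l), comb(comb(c, j), comb(b, inv(b), l))))), comb(inv(d(h(comb(j, c, b, c), g(c, j)), d(comb(b, comb(comb(inv(b), b), j), inv(inv(c)), l), comb(l, inv(inv(b))), comb(c, b, c)), comb(comb(c, h(l, c)), b, b, b))), g(comb(comb(b, d(comb(comb(comb(c, j, inv(j)), comb(l, j)), inv(h(j, c))), c, c)), comb(comb(inv(c), c), c)), j)))
  Push inv inside:  distribute inv over comb and collapse double inv
  Combine occurrences:  comb(g(comb(h(c, l), inv(c), inv(c), inv(c), inv(d(l, l, j))), h(h(inv(c), comb(c, l)), h(d(j, l, l), comb(c, j, l)))), inv(d(h(comb(b, c, c, j), g(c, j)), d(comb(b, c, j, l), comb(b, l), comb(b, c, c)), comb(b, b, b, c, h(l, c)))), g(comb(b, c, d(comb(c, inv(h(j, c)), j, l), c, c)), j))
  Sort:  comb(g(comb(b, c, d(comb(c, inv(h(j, c)), j, l), c, c)), j), g(comb(h(c, l), inv(c), inv(c), inv(c), inv(d(l, l, j))), h(h(inv(c), comb(c, l)), h(d(j, l, l), comb(c, j, l)))), inv(d(h(comb(b, c, c, j), g(c, j)), d(comb(b, c, j, l), comb(b, l), comb(b, c, c)), comb(b, b, b, c, h(l, c)))))
Right:  comb(g(comb(d(comb(c, comb(b, inv(h(j, comb(c, comb(inv(c), c)))), inv(b)), comb(j, l)), c, c), b, c), j), comb(inv(d(h(comb(comb(j, comb(c, c)), b), g(c, j)), d(comb(l, comb(c, comb(b, j))), comb(b, l), comb(c, comb(b, c))), comb(h(l, c), c, b, b, b))), g(comb(comb(comb(inv(d(inv(inv(l)), l, j)), comb(h(c, l), inv(j), j)), inv(c)), inv(c), inv(c)), h(h(inv(comb(comb(j, c), inv(inv(inv(j))))), comb(c, l)), h(d(inv(inv(inv(inv(j)))), l, l), comb(j, c, l))))))
  Push inv inside:  distribute inv over comb and collapse double inv
  Collect terms:  comb(g(comb(b, c, d(comb(c, inv(h(j, c)), j, l), c, c)), j), inv(d(h(comb(b, c, c, j), g(c, j)), d(comb(b, c, j, l), comb(b, l), comb(b, c, c)), comb(b, b, b, c, h(l, c)))), g(comb(h(c, l), inv(c), inv(c), inv(c), inv(d(l, l, j))), h(h(inv(c), comb(c, l)), h(d(j, l, l), comb(c, j, l)))))
  Sort arguments:  comb(g(comb(b, c, d(comb(c, inv(h(j, c)), j, l), c, c)), j), g(comb(h(c, l), inv(c), inv(c), inv(c), inv(d(l, l, j))), h(h(inv(c), comb(c, l)), h(d(j, l, l), comb(c, j, l)))), inv(d(h(comb(b, c, c, j), g(c, j)), d(comb(b, c, j, l), comb(b, l), comb(b, c, c)), comb(b, b, b, c, h(l, c)))))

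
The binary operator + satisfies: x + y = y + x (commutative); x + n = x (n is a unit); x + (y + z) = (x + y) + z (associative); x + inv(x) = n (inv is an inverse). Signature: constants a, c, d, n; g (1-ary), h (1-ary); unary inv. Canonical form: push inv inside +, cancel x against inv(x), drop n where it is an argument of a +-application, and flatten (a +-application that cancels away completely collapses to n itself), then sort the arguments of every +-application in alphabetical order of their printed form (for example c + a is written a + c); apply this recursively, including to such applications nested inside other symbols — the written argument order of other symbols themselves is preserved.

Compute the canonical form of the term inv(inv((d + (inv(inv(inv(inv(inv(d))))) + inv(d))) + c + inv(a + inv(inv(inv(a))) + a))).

Answer: c + inv(a) + inv(d)

Derivation:
Push inv inside:  distribute inv over + and collapse double inv
Combine occurrences:  inv(d) + c + inv(a)
Order the arguments:  c + inv(a) + inv(d)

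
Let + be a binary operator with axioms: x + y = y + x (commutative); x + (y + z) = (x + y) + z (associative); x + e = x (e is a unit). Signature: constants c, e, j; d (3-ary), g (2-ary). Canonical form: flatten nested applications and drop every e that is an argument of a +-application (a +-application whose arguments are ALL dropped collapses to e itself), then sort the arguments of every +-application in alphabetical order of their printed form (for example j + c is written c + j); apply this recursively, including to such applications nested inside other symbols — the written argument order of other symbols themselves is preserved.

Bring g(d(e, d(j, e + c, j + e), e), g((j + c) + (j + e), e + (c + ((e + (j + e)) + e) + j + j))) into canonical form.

Work inside:  e + (c + ((e + (j + e)) + e) + j + j)
Merge nested applications:  e + c + e + j + e + e + j + j
Unit:  drop e (×4)
Sort arguments:  c + j + j + j
Rebuild:  g(d(e, d(j, c, j), e), g(c + j + j, c + j + j + j))

Answer: g(d(e, d(j, c, j), e), g(c + j + j, c + j + j + j))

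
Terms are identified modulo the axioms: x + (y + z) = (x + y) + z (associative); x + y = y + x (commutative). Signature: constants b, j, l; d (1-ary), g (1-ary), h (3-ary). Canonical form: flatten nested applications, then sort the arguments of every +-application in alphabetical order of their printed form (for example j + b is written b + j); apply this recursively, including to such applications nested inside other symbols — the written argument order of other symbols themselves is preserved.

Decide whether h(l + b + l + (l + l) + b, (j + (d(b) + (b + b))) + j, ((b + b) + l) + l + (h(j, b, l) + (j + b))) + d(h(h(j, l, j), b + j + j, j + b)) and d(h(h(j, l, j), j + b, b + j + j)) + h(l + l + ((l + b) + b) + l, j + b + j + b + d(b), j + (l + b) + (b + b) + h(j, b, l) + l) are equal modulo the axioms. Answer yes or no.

Answer: no — d(h(h(j, l, j), b + j + j, b + j)) + h(b + b + l + l + l + l, b + b + d(b) + j + j, b + b + b + h(j, b, l) + j + l + l) vs d(h(h(j, l, j), b + j, b + j + j)) + h(b + b + l + l + l + l, b + b + d(b) + j + j, b + b + b + h(j, b, l) + j + l + l)

Derivation:
Left:  h(l + b + l + (l + l) + b, (j + (d(b) + (b + b))) + j, ((b + b) + l) + l + (h(j, b, l) + (j + b))) + d(h(h(j, l, j), b + j + j, j + b))
  Inside:  h(l + b + l + (l + l) + b, (j + (d(b) + (b + b))) + j, ((b + b) + l) + l + (h(j, b, l) + (j + b)))  →  h(b + b + l + l + l + l, b + b + d(b) + j + j, b + b + b + h(j, b, l) + j + l + l)
  Inside:  d(h(h(j, l, j), b + j + j, j + b))  →  d(h(h(j, l, j), b + j + j, b + j))
  Sort:  d(h(h(j, l, j), b + j + j, b + j)) + h(b + b + l + l + l + l, b + b + d(b) + j + j, b + b + b + h(j, b, l) + j + l + l)
Right:  d(h(h(j, l, j), j + b, b + j + j)) + h(l + l + ((l + b) + b) + l, j + b + j + b + d(b), j + (l + b) + (b + b) + h(j, b, l) + l)
  Inside:  d(h(h(j, l, j), j + b, b + j + j))  →  d(h(h(j, l, j), b + j, b + j + j))
  Simplify inside:  h(l + l + ((l + b) + b) + l, j + b + j + b + d(b), j + (l + b) + (b + b) + h(j, b, l) + l)  →  h(b + b + l + l + l + l, b + b + d(b) + j + j, b + b + b + h(j, b, l) + j + l + l)
  Sort:  d(h(h(j, l, j), b + j, b + j + j)) + h(b + b + l + l + l + l, b + b + d(b) + j + j, b + b + b + h(j, b, l) + j + l + l)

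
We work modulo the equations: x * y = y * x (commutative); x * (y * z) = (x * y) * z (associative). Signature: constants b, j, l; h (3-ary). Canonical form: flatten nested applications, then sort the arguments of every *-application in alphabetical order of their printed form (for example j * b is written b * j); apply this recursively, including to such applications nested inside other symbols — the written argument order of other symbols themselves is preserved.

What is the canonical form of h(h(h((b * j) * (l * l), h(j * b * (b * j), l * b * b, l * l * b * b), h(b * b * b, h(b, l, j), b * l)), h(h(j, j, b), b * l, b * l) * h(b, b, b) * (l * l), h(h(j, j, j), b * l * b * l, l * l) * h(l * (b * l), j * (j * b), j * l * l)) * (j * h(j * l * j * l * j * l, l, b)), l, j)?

Answer: h(h(h(b * j * l * l, h(b * b * j * j, b * b * l, b * b * l * l), h(b * b * b, h(b, l, j), b * l)), h(b, b, b) * h(h(j, j, b), b * l, b * l) * l * l, h(b * l * l, b * j * j, j * l * l) * h(h(j, j, j), b * b * l * l, l * l)) * h(j * j * j * l * l * l, l, b) * j, l, j)

Derivation:
Descend into:  h(h((b * j) * (l * l), h(j * b * (b * j), l * b * b, l * l * b * b), h(b * b * b, h(b, l, j), b * l)), h(h(j, j, b), b * l, b * l) * h(b, b, b) * (l * l), h(h(j, j, j), b * l * b * l, l * l) * h(l * (b * l), j * (j * b), j * l * l)) * (j * h(j * l * j * l * j * l, l, b))
Un-nest:  h(h((b * j) * (l * l), h(j * b * (b * j), l * b * b, l * l * b * b), h(b * b * b, h(b, l, j), b * l)), h(h(j, j, b), b * l, b * l) * h(b, b, b) * (l * l), h(h(j, j, j), b * l * b * l, l * l) * h(l * (b * l), j * (j * b), j * l * l)) * j * h(j * l * j * l * j * l, l, b)
Simplify inside:  h(h((b * j) * (l * l), h(j * b * (b * j), l * b * b, l * l * b * b), h(b * b * b, h(b, l, j), b * l)), h(h(j, j, b), b * l, b * l) * h(b, b, b) * (l * l), h(h(j, j, j), b * l * b * l, l * l) * h(l * (b * l), j * (j * b), j * l * l))  →  h(h(b * j * l * l, h(b * b * j * j, b * b * l, b * b * l * l), h(b * b * b, h(b, l, j), b * l)), h(b, b, b) * h(h(j, j, b), b * l, b * l) * l * l, h(b * l * l, b * j * j, j * l * l) * h(h(j, j, j), b * b * l * l, l * l))
Inside:  h(j * l * j * l * j * l, l, b)  →  h(j * j * j * l * l * l, l, b)
Sort arguments:  h(h(b * j * l * l, h(b * b * j * j, b * b * l, b * b * l * l), h(b * b * b, h(b, l, j), b * l)), h(b, b, b) * h(h(j, j, b), b * l, b * l) * l * l, h(b * l * l, b * j * j, j * l * l) * h(h(j, j, j), b * b * l * l, l * l)) * h(j * j * j * l * l * l, l, b) * j
Put back:  h(h(h(b * j * l * l, h(b * b * j * j, b * b * l, b * b * l * l), h(b * b * b, h(b, l, j), b * l)), h(b, b, b) * h(h(j, j, b), b * l, b * l) * l * l, h(b * l * l, b * j * j, j * l * l) * h(h(j, j, j), b * b * l * l, l * l)) * h(j * j * j * l * l * l, l, b) * j, l, j)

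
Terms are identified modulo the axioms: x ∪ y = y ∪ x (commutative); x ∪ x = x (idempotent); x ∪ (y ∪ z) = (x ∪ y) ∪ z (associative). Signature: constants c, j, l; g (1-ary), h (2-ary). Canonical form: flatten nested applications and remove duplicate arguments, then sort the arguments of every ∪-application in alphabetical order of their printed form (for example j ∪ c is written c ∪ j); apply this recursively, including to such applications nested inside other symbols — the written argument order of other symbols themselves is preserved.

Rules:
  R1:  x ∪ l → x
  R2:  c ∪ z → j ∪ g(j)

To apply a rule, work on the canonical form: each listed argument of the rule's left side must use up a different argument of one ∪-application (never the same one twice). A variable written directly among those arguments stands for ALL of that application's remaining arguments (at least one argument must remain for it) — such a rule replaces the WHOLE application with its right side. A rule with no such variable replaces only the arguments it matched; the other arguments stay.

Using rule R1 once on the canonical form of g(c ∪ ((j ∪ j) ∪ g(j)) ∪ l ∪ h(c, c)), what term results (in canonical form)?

Canonical form:  g(c ∪ g(j) ∪ h(c, c) ∪ j ∪ l)
Match R1:  consume l;  x := c ∪ g(j) ∪ h(c, c) ∪ j
The extension variable absorbs all remaining arguments, so the whole application is rewritten.
New term:  g(c ∪ g(j) ∪ h(c, c) ∪ j)

Answer: g(c ∪ g(j) ∪ h(c, c) ∪ j)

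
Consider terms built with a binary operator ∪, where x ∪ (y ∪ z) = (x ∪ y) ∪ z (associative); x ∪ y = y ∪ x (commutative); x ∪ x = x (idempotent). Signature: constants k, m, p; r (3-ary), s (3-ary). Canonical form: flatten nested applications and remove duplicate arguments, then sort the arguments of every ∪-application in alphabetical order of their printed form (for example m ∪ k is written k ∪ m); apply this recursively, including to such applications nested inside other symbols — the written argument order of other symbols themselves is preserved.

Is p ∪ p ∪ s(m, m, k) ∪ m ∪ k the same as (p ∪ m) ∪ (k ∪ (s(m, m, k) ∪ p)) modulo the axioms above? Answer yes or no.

Answer: yes — both canonical forms are k ∪ m ∪ p ∪ s(m, m, k)

Derivation:
Left:  p ∪ p ∪ s(m, m, k) ∪ m ∪ k
  Deduplicate:  drop duplicate p
  Order the arguments:  k ∪ m ∪ p ∪ s(m, m, k)
Right:  (p ∪ m) ∪ (k ∪ (s(m, m, k) ∪ p))
  Merge nested applications:  p ∪ m ∪ k ∪ s(m, m, k) ∪ p
  Deduplicate:  drop duplicate p
  Order the arguments:  k ∪ m ∪ p ∪ s(m, m, k)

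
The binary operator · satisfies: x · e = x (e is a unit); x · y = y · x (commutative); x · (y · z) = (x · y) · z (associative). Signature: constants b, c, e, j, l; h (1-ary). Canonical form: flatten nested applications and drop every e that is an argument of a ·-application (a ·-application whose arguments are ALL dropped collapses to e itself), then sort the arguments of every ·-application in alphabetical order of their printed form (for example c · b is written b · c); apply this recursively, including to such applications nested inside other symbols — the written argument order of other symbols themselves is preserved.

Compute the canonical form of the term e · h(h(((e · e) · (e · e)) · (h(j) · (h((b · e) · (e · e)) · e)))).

Inside:  h(h(((e · e) · (e · e)) · (h(j) · (h((b · e) · (e · e)) · e))))  →  h(h(h(b) · h(j)))
Drop the unit:  drop e
Order the arguments:  h(h(h(b) · h(j)))

Answer: h(h(h(b) · h(j)))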